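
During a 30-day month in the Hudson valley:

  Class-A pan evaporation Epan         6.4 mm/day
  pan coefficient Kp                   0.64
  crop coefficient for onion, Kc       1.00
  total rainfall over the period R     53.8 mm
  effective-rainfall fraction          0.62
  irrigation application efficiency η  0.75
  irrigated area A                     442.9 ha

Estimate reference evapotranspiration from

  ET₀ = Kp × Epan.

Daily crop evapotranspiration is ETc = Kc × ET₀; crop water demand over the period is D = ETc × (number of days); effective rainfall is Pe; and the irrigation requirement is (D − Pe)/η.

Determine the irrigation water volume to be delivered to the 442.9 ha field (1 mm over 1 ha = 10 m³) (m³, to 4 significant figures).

528700 m³

ET₀ = 0.64 × 6.4 = 4.0960 mm/d
ETc = Kc × ET₀ = 1.00 × 4.0960 = 4.0960 mm/d
Crop demand D = ETc × 30 d = 4.0960 × 30 = 122.880 mm
Pe = 0.62 × 53.8 = 33.356 mm
D − Pe = 122.880 − 33.356 = 89.524 mm
Gross irrigation = 89.524 / 0.75 = 119.365 mm
Volume = 119.365 mm × 442.9 ha × 10 = 528667.6 m³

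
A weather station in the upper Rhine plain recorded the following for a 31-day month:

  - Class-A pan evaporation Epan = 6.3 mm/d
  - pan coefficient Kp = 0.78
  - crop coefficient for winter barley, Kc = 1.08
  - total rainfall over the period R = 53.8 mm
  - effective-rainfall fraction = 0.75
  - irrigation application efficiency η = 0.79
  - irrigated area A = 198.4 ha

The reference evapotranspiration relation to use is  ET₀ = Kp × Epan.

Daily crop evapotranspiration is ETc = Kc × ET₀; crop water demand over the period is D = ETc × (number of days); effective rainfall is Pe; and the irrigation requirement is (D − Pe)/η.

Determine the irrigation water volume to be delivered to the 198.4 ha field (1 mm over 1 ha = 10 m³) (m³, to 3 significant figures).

312000 m³

ET₀ = 0.78 × 6.3 = 4.9140 mm/d
ETc = Kc × ET₀ = 1.08 × 4.9140 = 5.3071 mm/d
Crop demand D = ETc × 31 d = 5.3071 × 31 = 164.520 mm
Pe = 0.75 × 53.8 = 40.350 mm
D − Pe = 164.520 − 40.350 = 124.170 mm
Gross irrigation = 124.170 / 0.79 = 157.177 mm
Volume = 157.177 mm × 198.4 ha × 10 = 311839.2 m³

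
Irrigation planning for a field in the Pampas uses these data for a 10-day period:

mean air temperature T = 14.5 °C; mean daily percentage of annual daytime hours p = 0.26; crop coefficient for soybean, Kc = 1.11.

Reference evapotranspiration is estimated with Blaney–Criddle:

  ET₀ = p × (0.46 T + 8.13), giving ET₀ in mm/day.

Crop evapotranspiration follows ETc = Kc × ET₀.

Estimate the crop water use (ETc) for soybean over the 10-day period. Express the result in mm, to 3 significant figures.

ET₀ = 0.26 × (0.46 × 14.5 + 8.13) = 0.26 × 14.800 = 3.8480 mm/d
ETc = Kc × ET₀ = 1.11 × 3.8480 = 4.2713 mm/d
Over 10 days: 4.2713 × 10 = 42.713 mm

42.7 mm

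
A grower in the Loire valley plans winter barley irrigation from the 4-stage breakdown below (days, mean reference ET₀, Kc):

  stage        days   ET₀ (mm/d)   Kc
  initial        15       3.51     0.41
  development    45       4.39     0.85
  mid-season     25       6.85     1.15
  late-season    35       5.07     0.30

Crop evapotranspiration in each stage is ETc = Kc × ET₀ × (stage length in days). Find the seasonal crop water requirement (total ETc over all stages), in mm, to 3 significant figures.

initial: 0.41 × 3.51 × 15 = 21.59 mm
development: 0.85 × 4.39 × 45 = 167.92 mm
mid-season: 1.15 × 6.85 × 25 = 196.94 mm
late-season: 0.30 × 5.07 × 35 = 53.24 mm
Seasonal total = 439.69 mm

440 mm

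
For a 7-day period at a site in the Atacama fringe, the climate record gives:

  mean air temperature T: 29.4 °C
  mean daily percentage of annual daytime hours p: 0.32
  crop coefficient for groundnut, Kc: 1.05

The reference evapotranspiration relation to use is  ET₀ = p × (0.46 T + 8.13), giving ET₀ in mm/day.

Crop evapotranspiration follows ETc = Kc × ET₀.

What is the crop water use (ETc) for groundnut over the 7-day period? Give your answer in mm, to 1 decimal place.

50.9 mm

ET₀ = 0.32 × (0.46 × 29.4 + 8.13) = 0.32 × 21.654 = 6.9293 mm/d
ETc = Kc × ET₀ = 1.05 × 6.9293 = 7.2758 mm/d
Over 7 days: 7.2758 × 7 = 50.931 mm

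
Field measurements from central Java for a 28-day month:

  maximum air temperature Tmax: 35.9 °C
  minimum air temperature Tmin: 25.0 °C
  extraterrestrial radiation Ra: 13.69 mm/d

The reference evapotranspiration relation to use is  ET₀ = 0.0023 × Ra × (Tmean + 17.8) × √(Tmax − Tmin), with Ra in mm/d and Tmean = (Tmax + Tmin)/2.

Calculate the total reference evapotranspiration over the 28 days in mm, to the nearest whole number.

Tmean = (35.9 + 25.0)/2 = 30.45 °C
ET₀ = 0.0023 × 13.69 × (30.45 + 17.8) × √10.9 = 0.0023 × 13.69 × 48.25 × 3.3015 = 5.0158 mm/d
Over 28 days: 5.0158 × 28 = 140.442 mm

140 mm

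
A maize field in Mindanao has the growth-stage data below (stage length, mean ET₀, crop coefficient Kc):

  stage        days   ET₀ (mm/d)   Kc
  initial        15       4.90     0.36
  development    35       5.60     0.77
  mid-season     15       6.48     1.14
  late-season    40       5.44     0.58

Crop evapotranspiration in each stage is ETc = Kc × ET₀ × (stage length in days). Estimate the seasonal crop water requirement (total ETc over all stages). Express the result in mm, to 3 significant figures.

initial: 0.36 × 4.90 × 15 = 26.46 mm
development: 0.77 × 5.60 × 35 = 150.92 mm
mid-season: 1.14 × 6.48 × 15 = 110.81 mm
late-season: 0.58 × 5.44 × 40 = 126.21 mm
Seasonal total = 414.40 mm

414 mm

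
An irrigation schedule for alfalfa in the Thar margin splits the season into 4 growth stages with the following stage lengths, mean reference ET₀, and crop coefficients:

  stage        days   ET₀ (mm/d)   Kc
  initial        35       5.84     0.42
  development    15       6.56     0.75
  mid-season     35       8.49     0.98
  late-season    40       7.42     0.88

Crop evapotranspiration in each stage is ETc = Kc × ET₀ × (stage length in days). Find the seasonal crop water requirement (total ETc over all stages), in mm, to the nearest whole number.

712 mm

initial: 0.42 × 5.84 × 35 = 85.85 mm
development: 0.75 × 6.56 × 15 = 73.80 mm
mid-season: 0.98 × 8.49 × 35 = 291.21 mm
late-season: 0.88 × 7.42 × 40 = 261.18 mm
Seasonal total = 712.04 mm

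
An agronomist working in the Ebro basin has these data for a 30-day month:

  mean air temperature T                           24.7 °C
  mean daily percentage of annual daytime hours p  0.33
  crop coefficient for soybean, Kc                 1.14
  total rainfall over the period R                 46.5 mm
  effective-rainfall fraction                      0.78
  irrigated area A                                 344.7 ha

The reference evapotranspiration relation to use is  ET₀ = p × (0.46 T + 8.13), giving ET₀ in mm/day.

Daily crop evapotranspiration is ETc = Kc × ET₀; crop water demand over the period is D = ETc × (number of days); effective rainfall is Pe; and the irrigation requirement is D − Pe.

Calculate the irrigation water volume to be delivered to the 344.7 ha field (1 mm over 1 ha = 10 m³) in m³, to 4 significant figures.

633300 m³

ET₀ = 0.33 × (0.46 × 24.7 + 8.13) = 0.33 × 19.492 = 6.4324 mm/d
ETc = Kc × ET₀ = 1.14 × 6.4324 = 7.3329 mm/d
Crop demand D = ETc × 30 d = 7.3329 × 30 = 219.987 mm
Pe = 0.78 × 46.5 = 36.270 mm
D − Pe = 219.987 − 36.270 = 183.717 mm
Volume = 183.717 mm × 344.7 ha × 10 = 633272.5 m³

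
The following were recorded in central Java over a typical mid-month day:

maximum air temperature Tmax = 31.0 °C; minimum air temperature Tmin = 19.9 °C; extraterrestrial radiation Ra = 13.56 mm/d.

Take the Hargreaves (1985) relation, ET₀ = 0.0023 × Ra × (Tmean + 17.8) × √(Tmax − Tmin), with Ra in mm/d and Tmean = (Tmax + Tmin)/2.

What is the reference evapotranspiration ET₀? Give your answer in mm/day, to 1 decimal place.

Tmean = (31.0 + 19.9)/2 = 25.45 °C
ET₀ = 0.0023 × 13.56 × (25.45 + 17.8) × √11.1 = 0.0023 × 13.56 × 43.25 × 3.3317 = 4.4941 mm/d

4.5 mm/day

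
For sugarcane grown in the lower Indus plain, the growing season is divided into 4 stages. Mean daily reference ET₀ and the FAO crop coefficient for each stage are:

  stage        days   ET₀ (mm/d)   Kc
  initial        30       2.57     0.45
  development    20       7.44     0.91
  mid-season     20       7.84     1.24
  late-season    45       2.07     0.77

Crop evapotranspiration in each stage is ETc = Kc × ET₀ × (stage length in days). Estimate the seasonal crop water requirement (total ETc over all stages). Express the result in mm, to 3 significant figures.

436 mm

initial: 0.45 × 2.57 × 30 = 34.70 mm
development: 0.91 × 7.44 × 20 = 135.41 mm
mid-season: 1.24 × 7.84 × 20 = 194.43 mm
late-season: 0.77 × 2.07 × 45 = 71.73 mm
Seasonal total = 436.27 mm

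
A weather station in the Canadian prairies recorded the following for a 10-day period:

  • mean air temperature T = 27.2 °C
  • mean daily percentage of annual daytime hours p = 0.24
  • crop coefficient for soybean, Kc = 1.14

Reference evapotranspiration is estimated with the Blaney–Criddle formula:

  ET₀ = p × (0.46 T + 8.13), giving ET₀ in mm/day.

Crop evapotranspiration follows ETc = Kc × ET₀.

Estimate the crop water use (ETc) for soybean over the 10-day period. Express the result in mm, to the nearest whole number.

ET₀ = 0.24 × (0.46 × 27.2 + 8.13) = 0.24 × 20.642 = 4.9541 mm/d
ETc = Kc × ET₀ = 1.14 × 4.9541 = 5.6477 mm/d
Over 10 days: 5.6477 × 10 = 56.477 mm

56 mm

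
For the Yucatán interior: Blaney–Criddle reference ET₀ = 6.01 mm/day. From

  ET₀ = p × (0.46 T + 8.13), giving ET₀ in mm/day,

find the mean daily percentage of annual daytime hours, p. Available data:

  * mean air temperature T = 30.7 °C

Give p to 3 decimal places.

0.270

p = ET₀ / (0.46 T + 8.13) = 6.01 / (0.46 × 30.7 + 8.13) = 6.01 / 22.252 = 0.2701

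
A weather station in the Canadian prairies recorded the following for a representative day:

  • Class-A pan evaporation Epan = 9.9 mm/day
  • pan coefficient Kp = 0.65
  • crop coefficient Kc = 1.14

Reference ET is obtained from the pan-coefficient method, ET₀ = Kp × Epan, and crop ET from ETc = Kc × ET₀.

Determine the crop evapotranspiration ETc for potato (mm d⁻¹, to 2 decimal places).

ET₀ = 0.65 × 9.9 = 6.4350 mm/d
ETc = Kc × ET₀ = 1.14 × 6.4350 = 7.3359 mm/d

7.34 mm d⁻¹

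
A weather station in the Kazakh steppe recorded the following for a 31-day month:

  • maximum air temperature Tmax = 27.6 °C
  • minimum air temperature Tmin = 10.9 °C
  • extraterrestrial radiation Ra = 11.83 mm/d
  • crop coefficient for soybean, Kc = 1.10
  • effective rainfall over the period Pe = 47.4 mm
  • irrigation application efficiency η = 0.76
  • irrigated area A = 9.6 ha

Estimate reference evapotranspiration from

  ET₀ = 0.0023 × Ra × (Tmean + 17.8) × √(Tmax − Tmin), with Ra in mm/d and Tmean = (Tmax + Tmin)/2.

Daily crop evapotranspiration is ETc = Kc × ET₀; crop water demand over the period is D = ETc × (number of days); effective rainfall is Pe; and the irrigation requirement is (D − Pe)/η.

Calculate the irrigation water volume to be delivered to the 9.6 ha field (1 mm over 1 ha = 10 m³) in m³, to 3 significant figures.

11800 m³

Tmean = (27.6 + 10.9)/2 = 19.25 °C
ET₀ = 0.0023 × 11.83 × (19.25 + 17.8) × √16.7 = 0.0023 × 11.83 × 37.05 × 4.0866 = 4.1197 mm/d
ETc = Kc × ET₀ = 1.10 × 4.1197 = 4.5317 mm/d
Crop demand D = ETc × 31 d = 4.5317 × 31 = 140.483 mm
D − Pe = 140.483 − 47.4 = 93.083 mm
Gross irrigation = 93.083 / 0.76 = 122.478 mm
Volume = 122.478 mm × 9.6 ha × 10 = 11757.9 m³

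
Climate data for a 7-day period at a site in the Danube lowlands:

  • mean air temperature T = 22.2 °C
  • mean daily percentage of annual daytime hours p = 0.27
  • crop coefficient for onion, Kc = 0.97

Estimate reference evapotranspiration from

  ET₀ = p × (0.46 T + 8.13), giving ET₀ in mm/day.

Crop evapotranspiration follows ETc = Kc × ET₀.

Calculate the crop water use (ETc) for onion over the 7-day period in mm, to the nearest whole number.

ET₀ = 0.27 × (0.46 × 22.2 + 8.13) = 0.27 × 18.342 = 4.9523 mm/d
ETc = Kc × ET₀ = 0.97 × 4.9523 = 4.8037 mm/d
Over 7 days: 4.8037 × 7 = 33.626 mm

34 mm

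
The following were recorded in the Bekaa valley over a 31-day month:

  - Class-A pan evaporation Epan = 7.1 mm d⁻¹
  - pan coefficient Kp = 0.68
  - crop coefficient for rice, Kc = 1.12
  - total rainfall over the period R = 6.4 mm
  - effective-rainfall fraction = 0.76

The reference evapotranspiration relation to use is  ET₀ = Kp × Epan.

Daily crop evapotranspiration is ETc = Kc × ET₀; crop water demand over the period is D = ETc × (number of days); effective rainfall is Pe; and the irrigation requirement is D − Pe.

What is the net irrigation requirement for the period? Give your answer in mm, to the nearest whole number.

163 mm

ET₀ = 0.68 × 7.1 = 4.8280 mm/d
ETc = Kc × ET₀ = 1.12 × 4.8280 = 5.4074 mm/d
Crop demand D = ETc × 31 d = 5.4074 × 31 = 167.629 mm
Pe = 0.76 × 6.4 = 4.864 mm
D − Pe = 167.629 − 4.864 = 162.765 mm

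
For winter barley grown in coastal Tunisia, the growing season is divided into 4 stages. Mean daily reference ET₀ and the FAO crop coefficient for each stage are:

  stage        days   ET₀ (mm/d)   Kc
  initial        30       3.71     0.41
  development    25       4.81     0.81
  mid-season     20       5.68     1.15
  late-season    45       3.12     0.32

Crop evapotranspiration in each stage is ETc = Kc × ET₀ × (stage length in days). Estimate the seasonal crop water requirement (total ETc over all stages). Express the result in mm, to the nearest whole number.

initial: 0.41 × 3.71 × 30 = 45.63 mm
development: 0.81 × 4.81 × 25 = 97.40 mm
mid-season: 1.15 × 5.68 × 20 = 130.64 mm
late-season: 0.32 × 3.12 × 45 = 44.93 mm
Seasonal total = 318.60 mm

319 mm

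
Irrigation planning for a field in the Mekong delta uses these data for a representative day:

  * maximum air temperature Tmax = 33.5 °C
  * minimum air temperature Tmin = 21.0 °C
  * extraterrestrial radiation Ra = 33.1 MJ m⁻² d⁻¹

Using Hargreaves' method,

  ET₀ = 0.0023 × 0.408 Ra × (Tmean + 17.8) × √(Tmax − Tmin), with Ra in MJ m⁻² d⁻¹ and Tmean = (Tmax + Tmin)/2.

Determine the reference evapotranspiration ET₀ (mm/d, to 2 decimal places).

Tmean = (33.5 + 21.0)/2 = 27.25 °C
0.408 Ra = 0.408 × 33.1 = 13.5048 mm/d equivalent
ET₀ = 0.0023 × 13.5048 × (27.25 + 17.8) × √12.5 = 0.0023 × 13.5048 × 45.05 × 3.5355 = 4.9472 mm/d

4.95 mm/d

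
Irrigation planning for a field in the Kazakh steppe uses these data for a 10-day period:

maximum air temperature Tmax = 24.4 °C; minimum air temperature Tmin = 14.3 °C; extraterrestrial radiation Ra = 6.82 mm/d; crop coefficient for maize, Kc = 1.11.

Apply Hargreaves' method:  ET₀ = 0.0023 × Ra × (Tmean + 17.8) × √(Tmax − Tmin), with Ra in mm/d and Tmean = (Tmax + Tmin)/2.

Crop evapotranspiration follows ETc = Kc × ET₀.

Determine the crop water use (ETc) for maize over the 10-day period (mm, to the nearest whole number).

Tmean = (24.4 + 14.3)/2 = 19.35 °C
ET₀ = 0.0023 × 6.82 × (19.35 + 17.8) × √10.1 = 0.0023 × 6.82 × 37.15 × 3.1780 = 1.8519 mm/d
ETc = Kc × ET₀ = 1.11 × 1.8519 = 2.0556 mm/d
Over 10 days: 2.0556 × 10 = 20.556 mm

21 mm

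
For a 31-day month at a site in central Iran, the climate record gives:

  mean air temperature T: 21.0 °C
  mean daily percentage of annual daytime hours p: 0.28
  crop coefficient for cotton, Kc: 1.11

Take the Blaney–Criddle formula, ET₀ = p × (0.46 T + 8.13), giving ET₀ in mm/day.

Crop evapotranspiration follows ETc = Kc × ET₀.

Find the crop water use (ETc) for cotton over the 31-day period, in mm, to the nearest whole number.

171 mm

ET₀ = 0.28 × (0.46 × 21.0 + 8.13) = 0.28 × 17.790 = 4.9812 mm/d
ETc = Kc × ET₀ = 1.11 × 4.9812 = 5.5291 mm/d
Over 31 days: 5.5291 × 31 = 171.402 mm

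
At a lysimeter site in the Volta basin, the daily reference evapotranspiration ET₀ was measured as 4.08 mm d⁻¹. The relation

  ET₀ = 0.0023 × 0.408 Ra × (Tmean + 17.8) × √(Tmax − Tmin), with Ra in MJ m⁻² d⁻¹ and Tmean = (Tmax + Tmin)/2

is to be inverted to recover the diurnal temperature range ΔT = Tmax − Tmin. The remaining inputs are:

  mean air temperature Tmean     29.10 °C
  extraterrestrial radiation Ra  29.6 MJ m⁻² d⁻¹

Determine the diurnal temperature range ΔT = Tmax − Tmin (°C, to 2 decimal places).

√ΔT = ET₀ / [0.0023 × 0.408 × Ra × (Tmean+17.8)] = 4.08 / (0.0023 × 12.0768 × 46.90) = 3.1319
ΔT = 3.1319² = 9.809 °C

9.81 °C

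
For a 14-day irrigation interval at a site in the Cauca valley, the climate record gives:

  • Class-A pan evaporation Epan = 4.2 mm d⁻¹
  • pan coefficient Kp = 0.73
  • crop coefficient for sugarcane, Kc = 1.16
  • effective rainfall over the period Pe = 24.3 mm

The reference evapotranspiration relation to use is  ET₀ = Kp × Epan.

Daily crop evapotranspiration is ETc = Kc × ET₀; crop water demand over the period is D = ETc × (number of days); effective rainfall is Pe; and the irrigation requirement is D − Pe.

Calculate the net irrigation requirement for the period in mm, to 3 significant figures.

25.5 mm

ET₀ = 0.73 × 4.2 = 3.0660 mm/d
ETc = Kc × ET₀ = 1.16 × 3.0660 = 3.5566 mm/d
Crop demand D = ETc × 14 d = 3.5566 × 14 = 49.792 mm
D − Pe = 49.792 − 24.3 = 25.492 mm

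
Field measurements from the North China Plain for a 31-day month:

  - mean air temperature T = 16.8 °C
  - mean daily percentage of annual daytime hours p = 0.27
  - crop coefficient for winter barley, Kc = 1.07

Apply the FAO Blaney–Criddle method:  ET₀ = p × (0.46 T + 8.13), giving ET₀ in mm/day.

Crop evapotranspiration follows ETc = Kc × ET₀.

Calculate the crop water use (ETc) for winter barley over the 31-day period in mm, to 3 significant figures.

142 mm

ET₀ = 0.27 × (0.46 × 16.8 + 8.13) = 0.27 × 15.858 = 4.2817 mm/d
ETc = Kc × ET₀ = 1.07 × 4.2817 = 4.5814 mm/d
Over 31 days: 4.5814 × 31 = 142.023 mm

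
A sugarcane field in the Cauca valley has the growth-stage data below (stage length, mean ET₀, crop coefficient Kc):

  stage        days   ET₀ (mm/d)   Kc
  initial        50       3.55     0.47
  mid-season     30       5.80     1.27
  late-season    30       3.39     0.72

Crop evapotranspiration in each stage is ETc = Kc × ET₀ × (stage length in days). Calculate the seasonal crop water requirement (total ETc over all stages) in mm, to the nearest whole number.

initial: 0.47 × 3.55 × 50 = 83.43 mm
mid-season: 1.27 × 5.80 × 30 = 220.98 mm
late-season: 0.72 × 3.39 × 30 = 73.22 mm
Seasonal total = 377.63 mm

378 mm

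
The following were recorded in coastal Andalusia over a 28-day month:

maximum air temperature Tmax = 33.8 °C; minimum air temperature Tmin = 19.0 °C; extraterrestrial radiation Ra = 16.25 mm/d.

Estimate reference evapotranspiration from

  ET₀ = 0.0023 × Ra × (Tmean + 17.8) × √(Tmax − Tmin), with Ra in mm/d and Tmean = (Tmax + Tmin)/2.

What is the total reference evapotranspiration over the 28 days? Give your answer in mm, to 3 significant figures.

Tmean = (33.8 + 19.0)/2 = 26.40 °C
ET₀ = 0.0023 × 16.25 × (26.40 + 17.8) × √14.8 = 0.0023 × 16.25 × 44.20 × 3.8471 = 6.3553 mm/d
Over 28 days: 6.3553 × 28 = 177.948 mm

178 mm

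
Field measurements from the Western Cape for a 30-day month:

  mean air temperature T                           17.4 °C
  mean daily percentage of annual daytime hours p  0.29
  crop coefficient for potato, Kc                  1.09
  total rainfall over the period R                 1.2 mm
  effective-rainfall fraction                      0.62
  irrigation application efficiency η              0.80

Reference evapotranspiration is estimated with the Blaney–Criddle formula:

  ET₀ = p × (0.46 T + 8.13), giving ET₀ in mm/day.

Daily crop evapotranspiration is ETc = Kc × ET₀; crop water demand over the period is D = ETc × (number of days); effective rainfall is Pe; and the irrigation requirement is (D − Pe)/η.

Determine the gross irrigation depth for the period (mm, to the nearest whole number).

ET₀ = 0.29 × (0.46 × 17.4 + 8.13) = 0.29 × 16.134 = 4.6789 mm/d
ETc = Kc × ET₀ = 1.09 × 4.6789 = 5.1000 mm/d
Crop demand D = ETc × 30 d = 5.1000 × 30 = 153.000 mm
Pe = 0.62 × 1.2 = 0.744 mm
D − Pe = 153.000 − 0.744 = 152.256 mm
Gross irrigation = 152.256 / 0.80 = 190.320 mm

190 mm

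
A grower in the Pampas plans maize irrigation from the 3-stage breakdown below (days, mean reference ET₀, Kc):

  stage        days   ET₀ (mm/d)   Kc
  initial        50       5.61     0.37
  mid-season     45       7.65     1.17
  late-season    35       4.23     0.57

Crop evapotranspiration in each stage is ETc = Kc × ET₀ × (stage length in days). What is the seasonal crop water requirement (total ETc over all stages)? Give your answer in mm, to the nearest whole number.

initial: 0.37 × 5.61 × 50 = 103.79 mm
mid-season: 1.17 × 7.65 × 45 = 402.77 mm
late-season: 0.57 × 4.23 × 35 = 84.39 mm
Seasonal total = 590.95 mm

591 mm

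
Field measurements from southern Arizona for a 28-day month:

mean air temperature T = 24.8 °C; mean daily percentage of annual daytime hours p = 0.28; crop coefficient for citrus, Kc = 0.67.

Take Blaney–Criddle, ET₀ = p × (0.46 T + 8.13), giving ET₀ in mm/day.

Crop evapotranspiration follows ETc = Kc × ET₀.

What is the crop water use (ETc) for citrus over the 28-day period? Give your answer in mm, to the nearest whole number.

ET₀ = 0.28 × (0.46 × 24.8 + 8.13) = 0.28 × 19.538 = 5.4706 mm/d
ETc = Kc × ET₀ = 0.67 × 5.4706 = 3.6653 mm/d
Over 28 days: 3.6653 × 28 = 102.628 mm

103 mm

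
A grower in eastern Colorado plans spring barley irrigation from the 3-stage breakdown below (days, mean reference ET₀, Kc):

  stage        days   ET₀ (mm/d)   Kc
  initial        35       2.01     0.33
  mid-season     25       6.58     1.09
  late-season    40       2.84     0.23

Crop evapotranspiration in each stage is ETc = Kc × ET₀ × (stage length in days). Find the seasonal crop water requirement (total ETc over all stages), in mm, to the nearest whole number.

initial: 0.33 × 2.01 × 35 = 23.22 mm
mid-season: 1.09 × 6.58 × 25 = 179.31 mm
late-season: 0.23 × 2.84 × 40 = 26.13 mm
Seasonal total = 228.66 mm

229 mm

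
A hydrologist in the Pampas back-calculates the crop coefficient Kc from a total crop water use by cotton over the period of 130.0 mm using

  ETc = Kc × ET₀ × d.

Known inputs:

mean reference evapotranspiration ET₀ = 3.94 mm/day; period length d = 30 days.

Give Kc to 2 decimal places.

1.10

ETc = Kc × ET₀ × d  ⇒  Kc = ETc / (ET₀ × d)
Kc = 130.0 / (3.94 × 30) = 130.0 / 118.20 = 1.0998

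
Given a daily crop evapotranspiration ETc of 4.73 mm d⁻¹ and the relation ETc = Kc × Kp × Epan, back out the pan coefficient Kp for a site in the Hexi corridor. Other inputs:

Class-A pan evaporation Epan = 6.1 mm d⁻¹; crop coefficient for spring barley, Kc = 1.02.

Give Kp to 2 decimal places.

0.76

ETc = Kc × Kp × Epan  ⇒  Kp = ETc / (Kc × Epan)
Kp = 4.73 / (1.02 × 6.1) = 4.73 / 6.222 = 0.7602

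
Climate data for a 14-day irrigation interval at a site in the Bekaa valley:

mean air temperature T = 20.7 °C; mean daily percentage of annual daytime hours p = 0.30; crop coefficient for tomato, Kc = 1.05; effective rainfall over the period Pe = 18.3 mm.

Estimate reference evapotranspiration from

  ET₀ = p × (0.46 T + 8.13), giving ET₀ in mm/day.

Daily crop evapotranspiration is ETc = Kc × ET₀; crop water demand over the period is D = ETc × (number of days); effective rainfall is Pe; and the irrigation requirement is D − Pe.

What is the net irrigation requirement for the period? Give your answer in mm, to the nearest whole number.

60 mm

ET₀ = 0.30 × (0.46 × 20.7 + 8.13) = 0.30 × 17.652 = 5.2956 mm/d
ETc = Kc × ET₀ = 1.05 × 5.2956 = 5.5604 mm/d
Crop demand D = ETc × 14 d = 5.5604 × 14 = 77.846 mm
D − Pe = 77.846 − 18.3 = 59.546 mm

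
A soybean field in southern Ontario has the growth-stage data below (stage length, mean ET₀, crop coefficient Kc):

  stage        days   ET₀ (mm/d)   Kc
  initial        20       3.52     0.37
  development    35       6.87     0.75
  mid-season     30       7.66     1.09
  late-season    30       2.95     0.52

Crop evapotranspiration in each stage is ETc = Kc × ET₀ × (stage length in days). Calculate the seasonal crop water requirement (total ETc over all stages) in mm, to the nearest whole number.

initial: 0.37 × 3.52 × 20 = 26.05 mm
development: 0.75 × 6.87 × 35 = 180.34 mm
mid-season: 1.09 × 7.66 × 30 = 250.48 mm
late-season: 0.52 × 2.95 × 30 = 46.02 mm
Seasonal total = 502.89 mm

503 mm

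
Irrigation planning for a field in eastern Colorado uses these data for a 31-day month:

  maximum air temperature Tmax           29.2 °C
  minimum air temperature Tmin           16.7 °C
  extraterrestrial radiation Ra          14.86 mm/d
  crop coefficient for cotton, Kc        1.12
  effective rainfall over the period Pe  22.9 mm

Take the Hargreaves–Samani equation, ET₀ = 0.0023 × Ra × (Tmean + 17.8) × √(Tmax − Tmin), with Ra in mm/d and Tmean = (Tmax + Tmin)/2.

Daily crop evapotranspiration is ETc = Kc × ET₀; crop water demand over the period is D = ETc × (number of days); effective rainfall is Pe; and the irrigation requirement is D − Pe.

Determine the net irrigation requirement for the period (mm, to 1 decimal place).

Tmean = (29.2 + 16.7)/2 = 22.95 °C
ET₀ = 0.0023 × 14.86 × (22.95 + 17.8) × √12.5 = 0.0023 × 14.86 × 40.75 × 3.5355 = 4.9241 mm/d
ETc = Kc × ET₀ = 1.12 × 4.9241 = 5.5150 mm/d
Crop demand D = ETc × 31 d = 5.5150 × 31 = 170.965 mm
D − Pe = 170.965 − 22.9 = 148.065 mm

148.1 mm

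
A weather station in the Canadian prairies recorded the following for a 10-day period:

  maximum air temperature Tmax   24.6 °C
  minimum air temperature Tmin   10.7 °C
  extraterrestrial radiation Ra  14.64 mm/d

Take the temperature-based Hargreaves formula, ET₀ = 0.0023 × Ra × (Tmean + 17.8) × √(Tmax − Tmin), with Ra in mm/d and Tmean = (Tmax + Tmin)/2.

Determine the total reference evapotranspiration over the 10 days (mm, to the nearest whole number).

Tmean = (24.6 + 10.7)/2 = 17.65 °C
ET₀ = 0.0023 × 14.64 × (17.65 + 17.8) × √13.9 = 0.0023 × 14.64 × 35.45 × 3.7283 = 4.4504 mm/d
Over 10 days: 4.4504 × 10 = 44.504 mm

45 mm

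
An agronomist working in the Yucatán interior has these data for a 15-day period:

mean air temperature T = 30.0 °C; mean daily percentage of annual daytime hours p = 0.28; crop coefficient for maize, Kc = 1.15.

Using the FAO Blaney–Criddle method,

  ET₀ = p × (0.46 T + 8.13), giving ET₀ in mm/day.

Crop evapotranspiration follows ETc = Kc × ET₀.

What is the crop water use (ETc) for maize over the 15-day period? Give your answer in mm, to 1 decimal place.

ET₀ = 0.28 × (0.46 × 30.0 + 8.13) = 0.28 × 21.930 = 6.1404 mm/d
ETc = Kc × ET₀ = 1.15 × 6.1404 = 7.0615 mm/d
Over 15 days: 7.0615 × 15 = 105.923 mm

105.9 mm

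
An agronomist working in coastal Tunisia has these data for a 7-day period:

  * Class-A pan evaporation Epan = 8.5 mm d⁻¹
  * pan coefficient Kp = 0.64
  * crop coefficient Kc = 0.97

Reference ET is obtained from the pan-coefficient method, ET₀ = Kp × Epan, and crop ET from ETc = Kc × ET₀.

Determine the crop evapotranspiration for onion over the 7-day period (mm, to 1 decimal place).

ET₀ = 0.64 × 8.5 = 5.4400 mm/d
ETc = Kc × ET₀ = 0.97 × 5.4400 = 5.2768 mm/d
Over 7 days: 5.2768 × 7 = 36.938 mm

36.9 mm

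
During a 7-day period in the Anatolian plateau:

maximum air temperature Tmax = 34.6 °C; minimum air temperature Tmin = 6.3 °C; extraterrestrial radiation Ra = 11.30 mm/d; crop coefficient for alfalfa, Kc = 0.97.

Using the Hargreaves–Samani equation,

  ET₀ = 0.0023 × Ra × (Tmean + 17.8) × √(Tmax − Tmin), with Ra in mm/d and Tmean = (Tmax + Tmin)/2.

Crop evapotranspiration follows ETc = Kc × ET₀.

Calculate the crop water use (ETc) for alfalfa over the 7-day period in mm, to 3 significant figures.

35.9 mm

Tmean = (34.6 + 6.3)/2 = 20.45 °C
ET₀ = 0.0023 × 11.30 × (20.45 + 17.8) × √28.3 = 0.0023 × 11.30 × 38.25 × 5.3198 = 5.2885 mm/d
ETc = Kc × ET₀ = 0.97 × 5.2885 = 5.1298 mm/d
Over 7 days: 5.1298 × 7 = 35.909 mm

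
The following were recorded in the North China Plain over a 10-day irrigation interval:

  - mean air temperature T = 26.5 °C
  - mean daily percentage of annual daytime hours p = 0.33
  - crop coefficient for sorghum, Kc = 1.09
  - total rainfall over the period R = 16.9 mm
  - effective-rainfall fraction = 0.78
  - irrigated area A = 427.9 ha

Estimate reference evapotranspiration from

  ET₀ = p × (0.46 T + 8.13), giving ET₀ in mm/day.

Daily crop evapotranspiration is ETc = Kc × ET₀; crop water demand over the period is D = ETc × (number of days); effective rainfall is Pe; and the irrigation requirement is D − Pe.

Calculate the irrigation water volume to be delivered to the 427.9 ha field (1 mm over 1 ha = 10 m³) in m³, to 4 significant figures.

256400 m³

ET₀ = 0.33 × (0.46 × 26.5 + 8.13) = 0.33 × 20.320 = 6.7056 mm/d
ETc = Kc × ET₀ = 1.09 × 6.7056 = 7.3091 mm/d
Crop demand D = ETc × 10 d = 7.3091 × 10 = 73.091 mm
Pe = 0.78 × 16.9 = 13.182 mm
D − Pe = 73.091 − 13.182 = 59.909 mm
Volume = 59.909 mm × 427.9 ha × 10 = 256350.6 m³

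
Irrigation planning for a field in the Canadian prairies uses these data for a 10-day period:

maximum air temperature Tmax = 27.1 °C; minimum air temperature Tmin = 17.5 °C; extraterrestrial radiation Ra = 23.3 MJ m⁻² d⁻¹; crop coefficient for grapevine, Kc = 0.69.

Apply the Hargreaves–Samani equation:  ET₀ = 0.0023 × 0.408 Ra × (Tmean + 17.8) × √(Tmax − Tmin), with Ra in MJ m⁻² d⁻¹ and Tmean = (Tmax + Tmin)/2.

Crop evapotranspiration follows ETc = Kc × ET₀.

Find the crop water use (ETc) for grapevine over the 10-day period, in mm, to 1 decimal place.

Tmean = (27.1 + 17.5)/2 = 22.30 °C
0.408 Ra = 0.408 × 23.3 = 9.5064 mm/d equivalent
ET₀ = 0.0023 × 9.5064 × (22.30 + 17.8) × √9.6 = 0.0023 × 9.5064 × 40.10 × 3.0984 = 2.7166 mm/d
ETc = Kc × ET₀ = 0.69 × 2.7166 = 1.8745 mm/d
Over 10 days: 1.8745 × 10 = 18.745 mm

18.7 mm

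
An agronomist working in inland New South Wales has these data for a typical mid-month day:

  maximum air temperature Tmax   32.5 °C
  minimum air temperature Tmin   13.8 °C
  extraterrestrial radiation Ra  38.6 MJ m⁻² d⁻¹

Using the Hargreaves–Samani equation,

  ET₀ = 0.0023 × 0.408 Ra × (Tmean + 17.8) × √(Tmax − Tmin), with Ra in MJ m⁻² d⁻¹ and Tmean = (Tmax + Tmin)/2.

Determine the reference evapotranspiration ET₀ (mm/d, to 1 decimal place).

Tmean = (32.5 + 13.8)/2 = 23.15 °C
0.408 Ra = 0.408 × 38.6 = 15.7488 mm/d equivalent
ET₀ = 0.0023 × 15.7488 × (23.15 + 17.8) × √18.7 = 0.0023 × 15.7488 × 40.95 × 4.3243 = 6.4142 mm/d

6.4 mm/d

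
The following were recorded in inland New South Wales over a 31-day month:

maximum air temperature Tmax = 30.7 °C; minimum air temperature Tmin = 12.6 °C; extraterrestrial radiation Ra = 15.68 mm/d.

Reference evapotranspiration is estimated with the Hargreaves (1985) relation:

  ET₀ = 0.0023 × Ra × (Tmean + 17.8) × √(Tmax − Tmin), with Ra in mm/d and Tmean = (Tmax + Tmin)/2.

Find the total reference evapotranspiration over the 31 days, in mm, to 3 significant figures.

188 mm

Tmean = (30.7 + 12.6)/2 = 21.65 °C
ET₀ = 0.0023 × 15.68 × (21.65 + 17.8) × √18.1 = 0.0023 × 15.68 × 39.45 × 4.2544 = 6.0528 mm/d
Over 31 days: 6.0528 × 31 = 187.637 mm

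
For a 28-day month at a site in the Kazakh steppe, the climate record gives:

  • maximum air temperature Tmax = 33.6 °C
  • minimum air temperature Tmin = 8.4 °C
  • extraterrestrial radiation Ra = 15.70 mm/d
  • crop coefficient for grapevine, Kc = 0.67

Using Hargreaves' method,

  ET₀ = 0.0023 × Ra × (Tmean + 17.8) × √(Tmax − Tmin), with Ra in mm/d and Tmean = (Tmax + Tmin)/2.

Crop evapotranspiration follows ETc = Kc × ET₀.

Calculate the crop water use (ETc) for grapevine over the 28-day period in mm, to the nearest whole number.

132 mm

Tmean = (33.6 + 8.4)/2 = 21.00 °C
ET₀ = 0.0023 × 15.70 × (21.00 + 17.8) × √25.2 = 0.0023 × 15.70 × 38.80 × 5.0200 = 7.0334 mm/d
ETc = Kc × ET₀ = 0.67 × 7.0334 = 4.7124 mm/d
Over 28 days: 4.7124 × 28 = 131.947 mm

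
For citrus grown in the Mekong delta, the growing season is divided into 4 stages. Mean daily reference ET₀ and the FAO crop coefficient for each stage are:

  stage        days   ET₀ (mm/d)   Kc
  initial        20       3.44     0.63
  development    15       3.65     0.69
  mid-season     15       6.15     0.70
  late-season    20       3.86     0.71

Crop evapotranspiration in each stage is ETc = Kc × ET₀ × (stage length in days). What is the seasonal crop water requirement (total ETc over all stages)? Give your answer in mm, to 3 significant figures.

initial: 0.63 × 3.44 × 20 = 43.34 mm
development: 0.69 × 3.65 × 15 = 37.78 mm
mid-season: 0.70 × 6.15 × 15 = 64.58 mm
late-season: 0.71 × 3.86 × 20 = 54.81 mm
Seasonal total = 200.51 mm

201 mm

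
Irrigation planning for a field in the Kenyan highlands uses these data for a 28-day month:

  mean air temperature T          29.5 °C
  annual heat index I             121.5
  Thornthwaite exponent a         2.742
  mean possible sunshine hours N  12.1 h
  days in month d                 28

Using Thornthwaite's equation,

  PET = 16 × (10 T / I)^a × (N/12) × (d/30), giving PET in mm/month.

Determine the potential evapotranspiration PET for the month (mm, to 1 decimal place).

171.4 mm

10T/I = 10 × 29.5 / 121.5 = 2.4280
(10T/I)^a = 2.4280^2.742 = 11.3855
Uncorrected PET = 16 × 11.3855 = 182.168 mm
Correction = (N/12)(d/30) = (12.1/12)(28/30) = 0.9411
PET = 182.168 × 0.9411 = 171.438 mm/month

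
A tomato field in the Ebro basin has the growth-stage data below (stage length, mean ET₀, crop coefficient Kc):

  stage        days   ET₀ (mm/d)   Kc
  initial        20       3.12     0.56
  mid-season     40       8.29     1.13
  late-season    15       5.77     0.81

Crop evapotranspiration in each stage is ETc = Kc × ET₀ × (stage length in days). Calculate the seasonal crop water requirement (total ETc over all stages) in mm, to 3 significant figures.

480 mm

initial: 0.56 × 3.12 × 20 = 34.94 mm
mid-season: 1.13 × 8.29 × 40 = 374.71 mm
late-season: 0.81 × 5.77 × 15 = 70.11 mm
Seasonal total = 479.76 mm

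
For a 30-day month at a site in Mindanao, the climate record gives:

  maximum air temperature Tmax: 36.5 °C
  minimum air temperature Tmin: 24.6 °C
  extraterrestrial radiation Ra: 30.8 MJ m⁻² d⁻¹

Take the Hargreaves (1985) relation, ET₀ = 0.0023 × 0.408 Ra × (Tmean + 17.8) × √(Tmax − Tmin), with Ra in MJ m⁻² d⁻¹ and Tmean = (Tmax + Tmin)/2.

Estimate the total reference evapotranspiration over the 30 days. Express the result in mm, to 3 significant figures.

145 mm

Tmean = (36.5 + 24.6)/2 = 30.55 °C
0.408 Ra = 0.408 × 30.8 = 12.5664 mm/d equivalent
ET₀ = 0.0023 × 12.5664 × (30.55 + 17.8) × √11.9 = 0.0023 × 12.5664 × 48.35 × 3.4496 = 4.8206 mm/d
Over 30 days: 4.8206 × 30 = 144.618 mm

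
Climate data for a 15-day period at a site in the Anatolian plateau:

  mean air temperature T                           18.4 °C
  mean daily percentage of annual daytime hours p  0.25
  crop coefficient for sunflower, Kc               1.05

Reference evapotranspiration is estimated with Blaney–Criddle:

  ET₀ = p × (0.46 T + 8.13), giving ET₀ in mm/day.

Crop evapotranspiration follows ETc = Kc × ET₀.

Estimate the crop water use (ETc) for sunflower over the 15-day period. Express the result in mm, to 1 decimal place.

65.3 mm

ET₀ = 0.25 × (0.46 × 18.4 + 8.13) = 0.25 × 16.594 = 4.1485 mm/d
ETc = Kc × ET₀ = 1.05 × 4.1485 = 4.3559 mm/d
Over 15 days: 4.3559 × 15 = 65.339 mm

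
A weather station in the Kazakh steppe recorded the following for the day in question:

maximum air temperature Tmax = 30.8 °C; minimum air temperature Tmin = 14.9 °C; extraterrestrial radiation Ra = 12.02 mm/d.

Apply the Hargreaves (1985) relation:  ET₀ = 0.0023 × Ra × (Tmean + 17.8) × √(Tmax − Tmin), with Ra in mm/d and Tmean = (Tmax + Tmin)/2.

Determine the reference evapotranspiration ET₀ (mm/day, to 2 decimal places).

4.48 mm/day

Tmean = (30.8 + 14.9)/2 = 22.85 °C
ET₀ = 0.0023 × 12.02 × (22.85 + 17.8) × √15.9 = 0.0023 × 12.02 × 40.65 × 3.9875 = 4.4812 mm/d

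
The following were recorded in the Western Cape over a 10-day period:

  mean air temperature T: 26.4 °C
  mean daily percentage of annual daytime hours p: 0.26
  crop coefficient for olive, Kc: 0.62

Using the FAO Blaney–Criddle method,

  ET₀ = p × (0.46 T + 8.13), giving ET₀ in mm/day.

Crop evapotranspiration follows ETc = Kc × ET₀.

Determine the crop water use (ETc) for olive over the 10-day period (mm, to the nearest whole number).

ET₀ = 0.26 × (0.46 × 26.4 + 8.13) = 0.26 × 20.274 = 5.2712 mm/d
ETc = Kc × ET₀ = 0.62 × 5.2712 = 3.2681 mm/d
Over 10 days: 3.2681 × 10 = 32.681 mm

33 mm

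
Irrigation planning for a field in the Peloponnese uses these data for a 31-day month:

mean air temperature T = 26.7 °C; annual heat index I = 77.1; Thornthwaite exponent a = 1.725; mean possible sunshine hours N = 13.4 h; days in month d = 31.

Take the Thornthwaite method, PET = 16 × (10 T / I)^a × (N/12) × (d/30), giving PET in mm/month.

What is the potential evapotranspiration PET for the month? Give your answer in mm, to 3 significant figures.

10T/I = 10 × 26.7 / 77.1 = 3.4630
(10T/I)^a = 3.4630^1.725 = 8.5223
Uncorrected PET = 16 × 8.5223 = 136.357 mm
Correction = (N/12)(d/30) = (13.4/12)(31/30) = 1.1539
PET = 136.357 × 1.1539 = 157.342 mm/month

157 mm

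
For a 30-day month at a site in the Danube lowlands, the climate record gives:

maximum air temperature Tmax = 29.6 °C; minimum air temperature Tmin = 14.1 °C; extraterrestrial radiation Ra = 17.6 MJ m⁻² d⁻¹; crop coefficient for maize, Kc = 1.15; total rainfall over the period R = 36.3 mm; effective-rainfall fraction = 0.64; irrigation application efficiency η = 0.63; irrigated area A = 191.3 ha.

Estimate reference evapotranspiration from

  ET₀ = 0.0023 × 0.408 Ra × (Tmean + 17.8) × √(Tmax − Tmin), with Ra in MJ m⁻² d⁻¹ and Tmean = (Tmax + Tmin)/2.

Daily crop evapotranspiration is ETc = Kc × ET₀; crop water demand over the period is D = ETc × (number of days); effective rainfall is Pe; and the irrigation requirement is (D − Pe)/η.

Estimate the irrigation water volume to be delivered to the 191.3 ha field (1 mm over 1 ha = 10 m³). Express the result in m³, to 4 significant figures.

199500 m³

Tmean = (29.6 + 14.1)/2 = 21.85 °C
0.408 Ra = 0.408 × 17.6 = 7.1808 mm/d equivalent
ET₀ = 0.0023 × 7.1808 × (21.85 + 17.8) × √15.5 = 0.0023 × 7.1808 × 39.65 × 3.9370 = 2.5782 mm/d
ETc = Kc × ET₀ = 1.15 × 2.5782 = 2.9649 mm/d
Crop demand D = ETc × 30 d = 2.9649 × 30 = 88.947 mm
Pe = 0.64 × 36.3 = 23.232 mm
D − Pe = 88.947 − 23.232 = 65.715 mm
Gross irrigation = 65.715 / 0.63 = 104.310 mm
Volume = 104.310 mm × 191.3 ha × 10 = 199545.0 m³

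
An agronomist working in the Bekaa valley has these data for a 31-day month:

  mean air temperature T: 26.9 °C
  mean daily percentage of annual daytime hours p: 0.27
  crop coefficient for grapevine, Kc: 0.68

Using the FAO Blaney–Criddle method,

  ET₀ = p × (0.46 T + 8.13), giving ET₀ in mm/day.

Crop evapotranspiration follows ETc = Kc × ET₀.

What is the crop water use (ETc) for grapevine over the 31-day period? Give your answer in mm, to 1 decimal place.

ET₀ = 0.27 × (0.46 × 26.9 + 8.13) = 0.27 × 20.504 = 5.5361 mm/d
ETc = Kc × ET₀ = 0.68 × 5.5361 = 3.7645 mm/d
Over 31 days: 3.7645 × 31 = 116.700 mm

116.7 mm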